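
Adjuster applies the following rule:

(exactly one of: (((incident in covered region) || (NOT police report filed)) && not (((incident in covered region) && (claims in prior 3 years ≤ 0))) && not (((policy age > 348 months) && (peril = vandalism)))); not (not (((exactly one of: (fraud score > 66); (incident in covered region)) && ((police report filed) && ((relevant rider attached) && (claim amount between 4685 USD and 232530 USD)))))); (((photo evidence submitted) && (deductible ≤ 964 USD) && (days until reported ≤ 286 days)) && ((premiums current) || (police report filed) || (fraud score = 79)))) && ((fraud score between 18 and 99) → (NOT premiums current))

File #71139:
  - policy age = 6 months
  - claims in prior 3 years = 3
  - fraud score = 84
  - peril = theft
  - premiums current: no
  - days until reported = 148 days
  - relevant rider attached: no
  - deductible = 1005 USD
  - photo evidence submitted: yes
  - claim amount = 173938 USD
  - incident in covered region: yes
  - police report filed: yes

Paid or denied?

Paid

Atomic conditions:
  incident in covered region: yes → true
  NOT police report filed: yes → false
  claims in prior 3 years ≤ 0: 3 ≤ 0 is false
  policy age > 348 months: 6 > 348 is false
  peril = vandalism: theft == vandalism is false
  fraud score > 66: 84 > 66 is true
  police report filed: yes → true
  relevant rider attached: no → false
  claim amount between 4685 USD and 232530 USD: 173938 in [4685, 232530] is true
  photo evidence submitted: yes → true
  deductible ≤ 964 USD: 1005 ≤ 964 is false
  days until reported ≤ 286 days: 148 ≤ 286 is true
  premiums current: no → false
  fraud score = 79: 84 == 79 is false
  fraud score between 18 and 99: 84 in [18, 99] is true
  NOT premiums current: no → true
Combine:
[1.1.1] true OR false = true
[1.1.2.1] true AND false = false
[1.1.2] NOT false = true
[1.1.3.1] false AND false = false
[1.1.3] NOT false = true
[1.1] true AND true AND true = true
[1.2.1.1.1] exactly-one(true, true) = false
[1.2.1.1.2.2] false AND true = false
[1.2.1.1.2] true AND false = false
[1.2.1.1] false AND false = false
[1.2.1] NOT false = true
[1.2] NOT true = false
[1.3.1] true AND false AND true = false
[1.3.2] false OR true OR false = true
[1.3] false AND true = false
[1] exactly-one(true, false, false) = true
[2] true → true = true
[root] true AND true = true
Overall: true → paid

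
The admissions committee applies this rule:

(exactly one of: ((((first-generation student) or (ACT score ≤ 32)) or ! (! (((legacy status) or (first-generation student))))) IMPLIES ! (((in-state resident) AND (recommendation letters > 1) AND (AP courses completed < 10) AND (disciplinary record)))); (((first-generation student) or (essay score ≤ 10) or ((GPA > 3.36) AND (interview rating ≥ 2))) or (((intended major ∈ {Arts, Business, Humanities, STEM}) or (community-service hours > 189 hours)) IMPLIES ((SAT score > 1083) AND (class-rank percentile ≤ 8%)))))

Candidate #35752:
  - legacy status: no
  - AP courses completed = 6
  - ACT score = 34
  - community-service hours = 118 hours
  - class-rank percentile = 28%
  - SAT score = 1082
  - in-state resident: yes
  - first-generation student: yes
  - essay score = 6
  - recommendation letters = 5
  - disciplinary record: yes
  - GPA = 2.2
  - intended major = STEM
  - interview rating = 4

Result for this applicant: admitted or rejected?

Atomic conditions:
  first-generation student: yes → true
  ACT score ≤ 32: 34 ≤ 32 is false
  legacy status: no → false
  in-state resident: yes → true
  recommendation letters > 1: 5 > 1 is true
  AP courses completed < 10: 6 < 10 is true
  disciplinary record: yes → true
  essay score ≤ 10: 6 ≤ 10 is true
  GPA > 3.36: 2.2 > 3.36 is false
  interview rating ≥ 2: 4 ≥ 2 is true
  intended major ∈ {Arts, Business, Humanities, STEM}: STEM is in the set → true
  community-service hours > 189 hours: 118 > 189 is false
  SAT score > 1083: 1082 > 1083 is false
  class-rank percentile ≤ 8%: 28 ≤ 8 is false
Combine:
[1.1.1] true OR false = true
[1.1.2.1.1] false OR true = true
[1.1.2.1] NOT true = false
[1.1.2] NOT false = true
[1.1] true OR true = true
[1.2.1] true AND true AND true AND true = true
[1.2] NOT true = false
[1] true → false = false
[2.1.3] false AND true = false
[2.1] true OR true OR false = true
[2.2.1] true OR false = true
[2.2.2] false AND false = false
[2.2] true → false = false
[2] true OR false = true
[root] exactly-one(false, true) = true
Overall: true → admitted

Admitted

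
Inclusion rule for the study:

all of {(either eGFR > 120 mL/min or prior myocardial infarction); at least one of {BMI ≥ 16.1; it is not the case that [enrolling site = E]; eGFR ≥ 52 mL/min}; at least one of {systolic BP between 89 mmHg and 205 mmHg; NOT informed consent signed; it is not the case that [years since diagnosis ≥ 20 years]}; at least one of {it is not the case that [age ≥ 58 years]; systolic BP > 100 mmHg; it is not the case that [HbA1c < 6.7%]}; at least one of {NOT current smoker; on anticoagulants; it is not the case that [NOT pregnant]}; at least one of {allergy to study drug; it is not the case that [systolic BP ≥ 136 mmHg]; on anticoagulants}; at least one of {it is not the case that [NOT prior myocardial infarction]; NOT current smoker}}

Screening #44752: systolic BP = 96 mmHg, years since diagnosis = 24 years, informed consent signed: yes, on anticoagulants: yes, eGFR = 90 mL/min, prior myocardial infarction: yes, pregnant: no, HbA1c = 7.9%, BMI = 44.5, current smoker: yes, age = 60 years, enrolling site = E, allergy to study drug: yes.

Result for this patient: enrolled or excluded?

Atomic conditions:
  eGFR > 120 mL/min: 90 > 120 is false
  prior myocardial infarction: yes → true
  BMI ≥ 16.1: 44.5 ≥ 16.1 is true
  enrolling site = E: E == E is true
  eGFR ≥ 52 mL/min: 90 ≥ 52 is true
  systolic BP between 89 mmHg and 205 mmHg: 96 in [89, 205] is true
  NOT informed consent signed: yes → false
  years since diagnosis ≥ 20 years: 24 ≥ 20 is true
  age ≥ 58 years: 60 ≥ 58 is true
  systolic BP > 100 mmHg: 96 > 100 is false
  HbA1c < 6.7%: 7.9 < 6.7 is false
  NOT current smoker: yes → false
  on anticoagulants: yes → true
  NOT pregnant: no → true
  allergy to study drug: yes → true
  systolic BP ≥ 136 mmHg: 96 ≥ 136 is false
  NOT prior myocardial infarction: yes → false
Combine:
[1] false OR true = true
[2.2] NOT true = false
[2] true OR false OR true = true
[3.3] NOT true = false
[3] true OR false OR false = true
[4.1] NOT true = false
[4.3] NOT false = true
[4] false OR false OR true = true
[5.3] NOT true = false
[5] false OR true OR false = true
[6.2] NOT false = true
[6] true OR true OR true = true
[7.1] NOT false = true
[7] true OR false = true
[root] true AND true AND true AND true AND true AND true AND true = true
Overall: true → enrolled

Enrolled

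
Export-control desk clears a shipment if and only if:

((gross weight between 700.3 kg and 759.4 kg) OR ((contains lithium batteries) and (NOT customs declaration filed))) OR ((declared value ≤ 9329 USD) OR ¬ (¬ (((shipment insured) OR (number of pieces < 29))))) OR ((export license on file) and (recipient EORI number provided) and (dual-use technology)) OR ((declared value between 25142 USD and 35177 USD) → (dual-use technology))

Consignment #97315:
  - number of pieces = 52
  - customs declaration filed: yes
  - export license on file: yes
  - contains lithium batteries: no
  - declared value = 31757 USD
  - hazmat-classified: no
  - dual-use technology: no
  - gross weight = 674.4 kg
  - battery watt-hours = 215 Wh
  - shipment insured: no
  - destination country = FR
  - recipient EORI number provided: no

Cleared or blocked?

Blocked

Atomic conditions:
  gross weight between 700.3 kg and 759.4 kg: 674.4 in [700.3, 759.4] is false
  contains lithium batteries: no → false
  NOT customs declaration filed: yes → false
  declared value ≤ 9329 USD: 31757 ≤ 9329 is false
  shipment insured: no → false
  number of pieces < 29: 52 < 29 is false
  export license on file: yes → true
  recipient EORI number provided: no → false
  dual-use technology: no → false
  declared value between 25142 USD and 35177 USD: 31757 in [25142, 35177] is true
Combine:
[1.2] false AND false = false
[1] false OR false = false
[2.2.1.1] false OR false = false
[2.2.1] NOT false = true
[2.2] NOT true = false
[2] false OR false = false
[3] true AND false AND false = false
[4] true → false = false
[root] false OR false OR false OR false = false
Overall: false → blocked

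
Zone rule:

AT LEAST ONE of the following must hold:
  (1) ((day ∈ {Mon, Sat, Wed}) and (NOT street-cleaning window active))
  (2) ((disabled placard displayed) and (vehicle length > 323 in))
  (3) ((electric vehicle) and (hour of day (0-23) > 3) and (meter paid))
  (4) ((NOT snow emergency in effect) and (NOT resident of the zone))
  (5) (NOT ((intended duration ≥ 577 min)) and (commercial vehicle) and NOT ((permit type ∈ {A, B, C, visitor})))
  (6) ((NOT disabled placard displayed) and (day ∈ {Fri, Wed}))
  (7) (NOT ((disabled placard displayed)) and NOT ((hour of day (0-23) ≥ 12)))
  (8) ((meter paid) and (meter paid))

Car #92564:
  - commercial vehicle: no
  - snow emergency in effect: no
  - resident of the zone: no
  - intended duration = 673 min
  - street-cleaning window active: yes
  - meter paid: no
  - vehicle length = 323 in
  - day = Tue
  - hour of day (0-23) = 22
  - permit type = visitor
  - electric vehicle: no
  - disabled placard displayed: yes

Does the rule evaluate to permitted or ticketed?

Atomic conditions:
  day ∈ {Mon, Sat, Wed}: Tue is not in the set → false
  NOT street-cleaning window active: yes → false
  disabled placard displayed: yes → true
  vehicle length > 323 in: 323 > 323 is false
  electric vehicle: no → false
  hour of day (0-23) > 3: 22 > 3 is true
  meter paid: no → false
  NOT snow emergency in effect: no → true
  NOT resident of the zone: no → true
  intended duration ≥ 577 min: 673 ≥ 577 is true
  commercial vehicle: no → false
  permit type ∈ {A, B, C, visitor}: visitor is in the set → true
  NOT disabled placard displayed: yes → false
  day ∈ {Fri, Wed}: Tue is not in the set → false
  hour of day (0-23) ≥ 12: 22 ≥ 12 is true
Combine:
[1] false AND false = false
[2] true AND false = false
[3] false AND true AND false = false
[4] true AND true = true
[5.1] NOT true = false
[5.3] NOT true = false
[5] false AND false AND false = false
[6] false AND false = false
[7.1] NOT true = false
[7.2] NOT true = false
[7] false AND false = false
[8] false AND false = false
[root] false OR false OR false OR true OR false OR false OR false OR false = true
Overall: true → permitted

Permitted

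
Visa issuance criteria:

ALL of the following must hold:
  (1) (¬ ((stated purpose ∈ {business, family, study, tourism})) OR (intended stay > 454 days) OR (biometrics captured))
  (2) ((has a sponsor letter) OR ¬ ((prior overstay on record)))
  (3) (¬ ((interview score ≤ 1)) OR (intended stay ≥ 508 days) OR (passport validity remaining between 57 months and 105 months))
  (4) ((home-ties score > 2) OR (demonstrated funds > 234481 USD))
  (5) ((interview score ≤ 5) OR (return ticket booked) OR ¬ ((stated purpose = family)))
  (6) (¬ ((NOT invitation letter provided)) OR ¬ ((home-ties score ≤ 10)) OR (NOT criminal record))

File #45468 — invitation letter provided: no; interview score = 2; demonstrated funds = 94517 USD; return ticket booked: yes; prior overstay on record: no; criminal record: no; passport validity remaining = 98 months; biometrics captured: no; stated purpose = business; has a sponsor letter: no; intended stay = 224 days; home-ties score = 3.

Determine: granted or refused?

Refused

Atomic conditions:
  stated purpose ∈ {business, family, study, tourism}: business is in the set → true
  intended stay > 454 days: 224 > 454 is false
  biometrics captured: no → false
  has a sponsor letter: no → false
  prior overstay on record: no → false
  interview score ≤ 1: 2 ≤ 1 is false
  intended stay ≥ 508 days: 224 ≥ 508 is false
  passport validity remaining between 57 months and 105 months: 98 in [57, 105] is true
  home-ties score > 2: 3 > 2 is true
  demonstrated funds > 234481 USD: 94517 > 234481 is false
  interview score ≤ 5: 2 ≤ 5 is true
  return ticket booked: yes → true
  stated purpose = family: business == family is false
  NOT invitation letter provided: no → true
  home-ties score ≤ 10: 3 ≤ 10 is true
  NOT criminal record: no → true
Combine:
[1.1] NOT true = false
[1] false OR false OR false = false
[2.2] NOT false = true
[2] false OR true = true
[3.1] NOT false = true
[3] true OR false OR true = true
[4] true OR false = true
[5.3] NOT false = true
[5] true OR true OR true = true
[6.1] NOT true = false
[6.2] NOT true = false
[6] false OR false OR true = true
[root] false AND true AND true AND true AND true AND true = false
Overall: false → refused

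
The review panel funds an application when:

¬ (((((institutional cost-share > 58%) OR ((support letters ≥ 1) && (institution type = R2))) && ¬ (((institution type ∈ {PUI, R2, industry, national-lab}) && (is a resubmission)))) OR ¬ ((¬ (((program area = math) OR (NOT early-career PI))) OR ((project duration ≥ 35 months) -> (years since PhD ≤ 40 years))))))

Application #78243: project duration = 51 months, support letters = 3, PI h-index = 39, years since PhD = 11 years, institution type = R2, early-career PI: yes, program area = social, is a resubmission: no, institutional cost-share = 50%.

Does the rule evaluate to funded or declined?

Atomic conditions:
  institutional cost-share > 58%: 50 > 58 is false
  support letters ≥ 1: 3 ≥ 1 is true
  institution type = R2: R2 == R2 is true
  institution type ∈ {PUI, R2, industry, national-lab}: R2 is in the set → true
  is a resubmission: no → false
  program area = math: social == math is false
  NOT early-career PI: yes → false
  project duration ≥ 35 months: 51 ≥ 35 is true
  years since PhD ≤ 40 years: 11 ≤ 40 is true
Combine:
[1.1.1.2] true AND true = true
[1.1.1] false OR true = true
[1.1.2.1] true AND false = false
[1.1.2] NOT false = true
[1.1] true AND true = true
[1.2.1.1.1] false OR false = false
[1.2.1.1] NOT false = true
[1.2.1.2] true → true = true
[1.2.1] true OR true = true
[1.2] NOT true = false
[1] true OR false = true
[root] NOT true = false
Overall: false → declined

Declined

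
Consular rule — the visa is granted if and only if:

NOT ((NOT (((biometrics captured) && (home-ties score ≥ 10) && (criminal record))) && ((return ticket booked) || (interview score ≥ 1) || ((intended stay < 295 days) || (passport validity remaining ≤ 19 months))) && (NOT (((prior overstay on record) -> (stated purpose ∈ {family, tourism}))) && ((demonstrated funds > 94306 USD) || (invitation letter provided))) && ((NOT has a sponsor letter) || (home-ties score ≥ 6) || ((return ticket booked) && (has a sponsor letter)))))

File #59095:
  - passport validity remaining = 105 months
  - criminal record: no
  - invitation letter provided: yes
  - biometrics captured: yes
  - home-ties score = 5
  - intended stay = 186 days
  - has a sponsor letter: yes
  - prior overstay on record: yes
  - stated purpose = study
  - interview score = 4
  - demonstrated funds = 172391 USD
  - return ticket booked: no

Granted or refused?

Granted

Atomic conditions:
  biometrics captured: yes → true
  home-ties score ≥ 10: 5 ≥ 10 is false
  criminal record: no → false
  return ticket booked: no → false
  interview score ≥ 1: 4 ≥ 1 is true
  intended stay < 295 days: 186 < 295 is true
  passport validity remaining ≤ 19 months: 105 ≤ 19 is false
  prior overstay on record: yes → true
  stated purpose ∈ {family, tourism}: study is not in the set → false
  demonstrated funds > 94306 USD: 172391 > 94306 is true
  invitation letter provided: yes → true
  NOT has a sponsor letter: yes → false
  home-ties score ≥ 6: 5 ≥ 6 is false
  has a sponsor letter: yes → true
Combine:
[1.1.1] true AND false AND false = false
[1.1] NOT false = true
[1.2.3] true OR false = true
[1.2] false OR true OR true = true
[1.3.1.1] true → false = false
[1.3.1] NOT false = true
[1.3.2] true OR true = true
[1.3] true AND true = true
[1.4.3] false AND true = false
[1.4] false OR false OR false = false
[1] true AND true AND true AND false = false
[root] NOT false = true
Overall: true → granted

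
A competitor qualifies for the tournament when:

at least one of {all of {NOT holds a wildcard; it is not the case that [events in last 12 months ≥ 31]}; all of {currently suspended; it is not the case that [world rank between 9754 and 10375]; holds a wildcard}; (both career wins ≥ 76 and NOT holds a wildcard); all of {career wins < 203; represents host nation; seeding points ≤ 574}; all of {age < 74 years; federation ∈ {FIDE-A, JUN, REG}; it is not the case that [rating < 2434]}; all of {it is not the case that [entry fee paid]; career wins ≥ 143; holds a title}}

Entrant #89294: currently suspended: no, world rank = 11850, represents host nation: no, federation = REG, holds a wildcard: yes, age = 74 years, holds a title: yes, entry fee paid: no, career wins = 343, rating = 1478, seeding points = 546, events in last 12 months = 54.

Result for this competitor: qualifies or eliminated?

Atomic conditions:
  NOT holds a wildcard: yes → false
  events in last 12 months ≥ 31: 54 ≥ 31 is true
  currently suspended: no → false
  world rank between 9754 and 10375: 11850 in [9754, 10375] is false
  holds a wildcard: yes → true
  career wins ≥ 76: 343 ≥ 76 is true
  career wins < 203: 343 < 203 is false
  represents host nation: no → false
  seeding points ≤ 574: 546 ≤ 574 is true
  age < 74 years: 74 < 74 is false
  federation ∈ {FIDE-A, JUN, REG}: REG is in the set → true
  rating < 2434: 1478 < 2434 is true
  entry fee paid: no → false
  career wins ≥ 143: 343 ≥ 143 is true
  holds a title: yes → true
Combine:
[1.2] NOT true = false
[1] false AND false = false
[2.2] NOT false = true
[2] false AND true AND true = false
[3] true AND false = false
[4] false AND false AND true = false
[5.3] NOT true = false
[5] false AND true AND false = false
[6.1] NOT false = true
[6] true AND true AND true = true
[root] false OR false OR false OR false OR false OR true = true
Overall: true → qualifies

Qualifies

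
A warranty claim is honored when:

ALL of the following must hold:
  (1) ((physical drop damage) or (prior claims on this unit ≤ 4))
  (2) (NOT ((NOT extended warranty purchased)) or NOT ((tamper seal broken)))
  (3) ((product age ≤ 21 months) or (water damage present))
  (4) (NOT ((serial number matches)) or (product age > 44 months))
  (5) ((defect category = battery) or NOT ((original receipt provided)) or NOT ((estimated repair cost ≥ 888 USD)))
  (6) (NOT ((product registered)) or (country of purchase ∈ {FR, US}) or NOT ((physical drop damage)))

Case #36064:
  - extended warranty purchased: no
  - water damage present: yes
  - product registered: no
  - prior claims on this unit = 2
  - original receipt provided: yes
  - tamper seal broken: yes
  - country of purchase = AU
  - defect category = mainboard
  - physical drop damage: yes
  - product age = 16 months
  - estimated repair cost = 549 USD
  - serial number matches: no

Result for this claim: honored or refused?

Refused

Atomic conditions:
  physical drop damage: yes → true
  prior claims on this unit ≤ 4: 2 ≤ 4 is true
  NOT extended warranty purchased: no → true
  tamper seal broken: yes → true
  product age ≤ 21 months: 16 ≤ 21 is true
  water damage present: yes → true
  serial number matches: no → false
  product age > 44 months: 16 > 44 is false
  defect category = battery: mainboard == battery is false
  original receipt provided: yes → true
  estimated repair cost ≥ 888 USD: 549 ≥ 888 is false
  product registered: no → false
  country of purchase ∈ {FR, US}: AU is not in the set → false
Combine:
[1] true OR true = true
[2.1] NOT true = false
[2.2] NOT true = false
[2] false OR false = false
[3] true OR true = true
[4.1] NOT false = true
[4] true OR false = true
[5.2] NOT true = false
[5.3] NOT false = true
[5] false OR false OR true = true
[6.1] NOT false = true
[6.3] NOT true = false
[6] true OR false OR false = true
[root] true AND false AND true AND true AND true AND true = false
Overall: false → refused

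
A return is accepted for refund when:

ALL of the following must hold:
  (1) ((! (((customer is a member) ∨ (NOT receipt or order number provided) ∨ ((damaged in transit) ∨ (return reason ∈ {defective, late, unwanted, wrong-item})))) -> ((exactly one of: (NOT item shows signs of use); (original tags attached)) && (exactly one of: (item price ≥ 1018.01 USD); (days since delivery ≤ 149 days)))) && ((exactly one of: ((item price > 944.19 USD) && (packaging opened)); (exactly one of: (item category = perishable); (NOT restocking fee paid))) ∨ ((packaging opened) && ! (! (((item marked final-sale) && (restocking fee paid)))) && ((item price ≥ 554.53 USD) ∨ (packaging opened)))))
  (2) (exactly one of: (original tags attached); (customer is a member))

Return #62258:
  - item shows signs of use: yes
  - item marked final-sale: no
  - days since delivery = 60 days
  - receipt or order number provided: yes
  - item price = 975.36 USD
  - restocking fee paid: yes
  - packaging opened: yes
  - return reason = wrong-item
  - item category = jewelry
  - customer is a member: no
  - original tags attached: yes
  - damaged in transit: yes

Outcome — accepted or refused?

Atomic conditions:
  customer is a member: no → false
  NOT receipt or order number provided: yes → false
  damaged in transit: yes → true
  return reason ∈ {defective, late, unwanted, wrong-item}: wrong-item is in the set → true
  NOT item shows signs of use: yes → false
  original tags attached: yes → true
  item price ≥ 1018.01 USD: 975.36 ≥ 1018.01 is false
  days since delivery ≤ 149 days: 60 ≤ 149 is true
  item price > 944.19 USD: 975.36 > 944.19 is true
  packaging opened: yes → true
  item category = perishable: jewelry == perishable is false
  NOT restocking fee paid: yes → false
  item marked final-sale: no → false
  restocking fee paid: yes → true
  item price ≥ 554.53 USD: 975.36 ≥ 554.53 is true
Combine:
[1.1.1.1.3] true OR true = true
[1.1.1.1] false OR false OR true = true
[1.1.1] NOT true = false
[1.1.2.1] exactly-one(false, true) = true
[1.1.2.2] exactly-one(false, true) = true
[1.1.2] true AND true = true
[1.1] false → true (antecedent false ⇒ implication holds) = true
[1.2.1.1] true AND true = true
[1.2.1.2] exactly-one(false, false) = false
[1.2.1] exactly-one(true, false) = true
[1.2.2.2.1.1] false AND true = false
[1.2.2.2.1] NOT false = true
[1.2.2.2] NOT true = false
[1.2.2.3] true OR true = true
[1.2.2] true AND false AND true = false
[1.2] true OR false = true
[1] true AND true = true
[2] exactly-one(true, false) = true
[root] true AND true = true
Overall: true → accepted

Accepted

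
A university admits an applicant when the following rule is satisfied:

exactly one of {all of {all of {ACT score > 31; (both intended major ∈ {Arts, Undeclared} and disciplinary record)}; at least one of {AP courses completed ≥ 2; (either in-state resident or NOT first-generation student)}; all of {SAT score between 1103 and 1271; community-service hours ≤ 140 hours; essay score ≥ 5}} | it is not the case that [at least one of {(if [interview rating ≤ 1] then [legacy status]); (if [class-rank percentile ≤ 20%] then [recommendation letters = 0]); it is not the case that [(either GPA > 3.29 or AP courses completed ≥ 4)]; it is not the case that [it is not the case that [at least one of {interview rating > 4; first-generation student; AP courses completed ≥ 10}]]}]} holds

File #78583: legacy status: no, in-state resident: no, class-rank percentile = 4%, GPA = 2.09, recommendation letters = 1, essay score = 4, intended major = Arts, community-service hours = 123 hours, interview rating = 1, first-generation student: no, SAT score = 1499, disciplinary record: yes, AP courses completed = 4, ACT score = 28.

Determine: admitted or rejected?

Atomic conditions:
  ACT score > 31: 28 > 31 is false
  intended major ∈ {Arts, Undeclared}: Arts is in the set → true
  disciplinary record: yes → true
  AP courses completed ≥ 2: 4 ≥ 2 is true
  in-state resident: no → false
  NOT first-generation student: no → true
  SAT score between 1103 and 1271: 1499 in [1103, 1271] is false
  community-service hours ≤ 140 hours: 123 ≤ 140 is true
  essay score ≥ 5: 4 ≥ 5 is false
  interview rating ≤ 1: 1 ≤ 1 is true
  legacy status: no → false
  class-rank percentile ≤ 20%: 4 ≤ 20 is true
  recommendation letters = 0: 1 == 0 is false
  GPA > 3.29: 2.09 > 3.29 is false
  AP courses completed ≥ 4: 4 ≥ 4 is true
  interview rating > 4: 1 > 4 is false
  first-generation student: no → false
  AP courses completed ≥ 10: 4 ≥ 10 is false
Combine:
[1.1.2] true AND true = true
[1.1] false AND true = false
[1.2.2] false OR true = true
[1.2] true OR true = true
[1.3] false AND true AND false = false
[1] false AND true AND false = false
[2.1.1] true → false = false
[2.1.2] true → false = false
[2.1.3.1] false OR true = true
[2.1.3] NOT true = false
[2.1.4.1.1] false OR false OR false = false
[2.1.4.1] NOT false = true
[2.1.4] NOT true = false
[2.1] false OR false OR false OR false = false
[2] NOT false = true
[root] exactly-one(false, true) = true
Overall: true → admitted

Admitted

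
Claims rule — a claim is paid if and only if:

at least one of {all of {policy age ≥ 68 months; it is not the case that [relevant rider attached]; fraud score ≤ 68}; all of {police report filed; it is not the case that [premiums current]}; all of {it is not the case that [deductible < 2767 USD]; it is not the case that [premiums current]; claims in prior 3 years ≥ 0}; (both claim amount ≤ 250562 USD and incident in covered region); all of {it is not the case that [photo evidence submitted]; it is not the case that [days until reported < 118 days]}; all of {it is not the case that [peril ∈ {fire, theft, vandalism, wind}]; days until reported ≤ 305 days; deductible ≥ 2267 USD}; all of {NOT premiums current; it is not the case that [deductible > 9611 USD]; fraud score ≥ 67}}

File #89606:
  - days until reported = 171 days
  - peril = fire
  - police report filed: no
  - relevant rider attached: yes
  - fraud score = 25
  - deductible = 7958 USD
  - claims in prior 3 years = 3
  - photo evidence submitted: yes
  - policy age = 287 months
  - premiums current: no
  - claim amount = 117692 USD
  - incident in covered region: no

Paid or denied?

Paid

Atomic conditions:
  policy age ≥ 68 months: 287 ≥ 68 is true
  relevant rider attached: yes → true
  fraud score ≤ 68: 25 ≤ 68 is true
  police report filed: no → false
  premiums current: no → false
  deductible < 2767 USD: 7958 < 2767 is false
  claims in prior 3 years ≥ 0: 3 ≥ 0 is true
  claim amount ≤ 250562 USD: 117692 ≤ 250562 is true
  incident in covered region: no → false
  photo evidence submitted: yes → true
  days until reported < 118 days: 171 < 118 is false
  peril ∈ {fire, theft, vandalism, wind}: fire is in the set → true
  days until reported ≤ 305 days: 171 ≤ 305 is true
  deductible ≥ 2267 USD: 7958 ≥ 2267 is true
  NOT premiums current: no → true
  deductible > 9611 USD: 7958 > 9611 is false
  fraud score ≥ 67: 25 ≥ 67 is false
Combine:
[1.2] NOT true = false
[1] true AND false AND true = false
[2.2] NOT false = true
[2] false AND true = false
[3.1] NOT false = true
[3.2] NOT false = true
[3] true AND true AND true = true
[4] true AND false = false
[5.1] NOT true = false
[5.2] NOT false = true
[5] false AND true = false
[6.1] NOT true = false
[6] false AND true AND true = false
[7.2] NOT false = true
[7] true AND true AND false = false
[root] false OR false OR true OR false OR false OR false OR false = true
Overall: true → paid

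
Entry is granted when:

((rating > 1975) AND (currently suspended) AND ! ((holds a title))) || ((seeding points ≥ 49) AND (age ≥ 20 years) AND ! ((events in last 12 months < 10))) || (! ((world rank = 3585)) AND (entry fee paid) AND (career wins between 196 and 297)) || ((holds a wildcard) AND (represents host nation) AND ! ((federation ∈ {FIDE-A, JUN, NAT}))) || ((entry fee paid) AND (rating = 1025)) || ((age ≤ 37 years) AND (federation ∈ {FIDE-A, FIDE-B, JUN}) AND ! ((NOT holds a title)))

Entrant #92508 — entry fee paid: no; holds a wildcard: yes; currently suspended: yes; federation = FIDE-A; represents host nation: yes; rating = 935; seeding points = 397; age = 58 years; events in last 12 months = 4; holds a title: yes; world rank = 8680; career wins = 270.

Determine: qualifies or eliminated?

Eliminated

Atomic conditions:
  rating > 1975: 935 > 1975 is false
  currently suspended: yes → true
  holds a title: yes → true
  seeding points ≥ 49: 397 ≥ 49 is true
  age ≥ 20 years: 58 ≥ 20 is true
  events in last 12 months < 10: 4 < 10 is true
  world rank = 3585: 8680 == 3585 is false
  entry fee paid: no → false
  career wins between 196 and 297: 270 in [196, 297] is true
  holds a wildcard: yes → true
  represents host nation: yes → true
  federation ∈ {FIDE-A, JUN, NAT}: FIDE-A is in the set → true
  rating = 1025: 935 == 1025 is false
  age ≤ 37 years: 58 ≤ 37 is false
  federation ∈ {FIDE-A, FIDE-B, JUN}: FIDE-A is in the set → true
  NOT holds a title: yes → false
Combine:
[1.3] NOT true = false
[1] false AND true AND false = false
[2.3] NOT true = false
[2] true AND true AND false = false
[3.1] NOT false = true
[3] true AND false AND true = false
[4.3] NOT true = false
[4] true AND true AND false = false
[5] false AND false = false
[6.3] NOT false = true
[6] false AND true AND true = false
[root] false OR false OR false OR false OR false OR false = false
Overall: false → eliminated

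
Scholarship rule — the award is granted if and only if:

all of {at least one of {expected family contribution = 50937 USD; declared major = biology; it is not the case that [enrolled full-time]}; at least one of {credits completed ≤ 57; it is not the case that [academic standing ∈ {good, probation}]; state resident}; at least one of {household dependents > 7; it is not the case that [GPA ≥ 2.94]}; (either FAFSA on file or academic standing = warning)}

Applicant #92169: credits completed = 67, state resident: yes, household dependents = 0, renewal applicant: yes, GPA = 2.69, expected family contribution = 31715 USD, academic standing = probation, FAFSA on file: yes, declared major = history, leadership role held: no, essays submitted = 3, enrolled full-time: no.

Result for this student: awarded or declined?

Awarded

Atomic conditions:
  expected family contribution = 50937 USD: 31715 == 50937 is false
  declared major = biology: history == biology is false
  enrolled full-time: no → false
  credits completed ≤ 57: 67 ≤ 57 is false
  academic standing ∈ {good, probation}: probation is in the set → true
  state resident: yes → true
  household dependents > 7: 0 > 7 is false
  GPA ≥ 2.94: 2.69 ≥ 2.94 is false
  FAFSA on file: yes → true
  academic standing = warning: probation == warning is false
Combine:
[1.3] NOT false = true
[1] false OR false OR true = true
[2.2] NOT true = false
[2] false OR false OR true = true
[3.2] NOT false = true
[3] false OR true = true
[4] true OR false = true
[root] true AND true AND true AND true = true
Overall: true → awarded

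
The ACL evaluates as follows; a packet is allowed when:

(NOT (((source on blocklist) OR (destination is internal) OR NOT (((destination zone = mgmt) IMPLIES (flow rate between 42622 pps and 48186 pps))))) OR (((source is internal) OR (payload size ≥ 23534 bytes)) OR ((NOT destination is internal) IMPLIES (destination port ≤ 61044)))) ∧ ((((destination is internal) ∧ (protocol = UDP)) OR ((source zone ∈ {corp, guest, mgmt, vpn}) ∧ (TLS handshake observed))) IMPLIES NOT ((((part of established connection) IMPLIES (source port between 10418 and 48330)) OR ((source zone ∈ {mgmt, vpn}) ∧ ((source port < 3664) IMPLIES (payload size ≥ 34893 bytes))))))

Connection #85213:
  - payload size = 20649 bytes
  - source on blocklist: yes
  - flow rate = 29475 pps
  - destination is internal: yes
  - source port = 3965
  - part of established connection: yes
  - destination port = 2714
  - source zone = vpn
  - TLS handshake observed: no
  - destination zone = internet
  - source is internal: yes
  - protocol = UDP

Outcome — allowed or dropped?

Atomic conditions:
  source on blocklist: yes → true
  destination is internal: yes → true
  destination zone = mgmt: internet == mgmt is false
  flow rate between 42622 pps and 48186 pps: 29475 in [42622, 48186] is false
  source is internal: yes → true
  payload size ≥ 23534 bytes: 20649 ≥ 23534 is false
  NOT destination is internal: yes → false
  destination port ≤ 61044: 2714 ≤ 61044 is true
  protocol = UDP: UDP == UDP is true
  source zone ∈ {corp, guest, mgmt, vpn}: vpn is in the set → true
  TLS handshake observed: no → false
  part of established connection: yes → true
  source port between 10418 and 48330: 3965 in [10418, 48330] is false
  source zone ∈ {mgmt, vpn}: vpn is in the set → true
  source port < 3664: 3965 < 3664 is false
  payload size ≥ 34893 bytes: 20649 ≥ 34893 is false
Combine:
[1.1.1.3.1] false → false (antecedent false ⇒ implication holds) = true
[1.1.1.3] NOT true = false
[1.1.1] true OR true OR false = true
[1.1] NOT true = false
[1.2.1] true OR false = true
[1.2.2] false → true (antecedent false ⇒ implication holds) = true
[1.2] true OR true = true
[1] false OR true = true
[2.1.1] true AND true = true
[2.1.2] true AND false = false
[2.1] true OR false = true
[2.2.1.1] true → false = false
[2.2.1.2.2] false → false (antecedent false ⇒ implication holds) = true
[2.2.1.2] true AND true = true
[2.2.1] false OR true = true
[2.2] NOT true = false
[2] true → false = false
[root] true AND false = false
Overall: false → dropped

Dropped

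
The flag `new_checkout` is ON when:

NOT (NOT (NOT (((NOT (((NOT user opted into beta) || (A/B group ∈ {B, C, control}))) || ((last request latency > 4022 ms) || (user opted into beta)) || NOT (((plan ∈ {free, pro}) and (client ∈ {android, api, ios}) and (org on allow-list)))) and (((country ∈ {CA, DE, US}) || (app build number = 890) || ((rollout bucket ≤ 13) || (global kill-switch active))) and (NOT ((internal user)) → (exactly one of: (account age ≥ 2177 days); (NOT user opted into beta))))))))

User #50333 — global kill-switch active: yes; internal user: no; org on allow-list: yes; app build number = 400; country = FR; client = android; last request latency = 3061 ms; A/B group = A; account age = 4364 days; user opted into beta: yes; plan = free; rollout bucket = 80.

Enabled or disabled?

Atomic conditions:
  NOT user opted into beta: yes → false
  A/B group ∈ {B, C, control}: A is not in the set → false
  last request latency > 4022 ms: 3061 > 4022 is false
  user opted into beta: yes → true
  plan ∈ {free, pro}: free is in the set → true
  client ∈ {android, api, ios}: android is in the set → true
  org on allow-list: yes → true
  country ∈ {CA, DE, US}: FR is not in the set → false
  app build number = 890: 400 == 890 is false
  rollout bucket ≤ 13: 80 ≤ 13 is false
  global kill-switch active: yes → true
  internal user: no → false
  account age ≥ 2177 days: 4364 ≥ 2177 is true
Combine:
[1.1.1.1.1.1] false OR false = false
[1.1.1.1.1] NOT false = true
[1.1.1.1.2] false OR true = true
[1.1.1.1.3.1] true AND true AND true = true
[1.1.1.1.3] NOT true = false
[1.1.1.1] true OR true OR false = true
[1.1.1.2.1.3] false OR true = true
[1.1.1.2.1] false OR false OR true = true
[1.1.1.2.2.1] NOT false = true
[1.1.1.2.2.2] exactly-one(true, false) = true
[1.1.1.2.2] true → true = true
[1.1.1.2] true AND true = true
[1.1.1] true AND true = true
[1.1] NOT true = false
[1] NOT false = true
[root] NOT true = false
Overall: false → disabled

Disabled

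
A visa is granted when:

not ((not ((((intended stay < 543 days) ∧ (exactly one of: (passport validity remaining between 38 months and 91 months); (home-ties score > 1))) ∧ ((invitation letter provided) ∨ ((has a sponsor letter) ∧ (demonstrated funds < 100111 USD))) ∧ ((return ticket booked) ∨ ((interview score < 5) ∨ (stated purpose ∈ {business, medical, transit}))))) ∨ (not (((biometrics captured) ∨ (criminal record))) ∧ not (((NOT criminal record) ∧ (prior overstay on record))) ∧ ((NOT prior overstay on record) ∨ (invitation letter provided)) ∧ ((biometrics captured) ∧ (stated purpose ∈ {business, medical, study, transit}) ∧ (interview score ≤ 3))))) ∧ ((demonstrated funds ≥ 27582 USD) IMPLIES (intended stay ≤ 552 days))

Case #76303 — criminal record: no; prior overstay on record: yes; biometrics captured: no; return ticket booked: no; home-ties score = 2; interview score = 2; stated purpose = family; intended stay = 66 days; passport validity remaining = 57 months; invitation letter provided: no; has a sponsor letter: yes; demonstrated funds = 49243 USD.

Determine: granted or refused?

Refused

Atomic conditions:
  intended stay < 543 days: 66 < 543 is true
  passport validity remaining between 38 months and 91 months: 57 in [38, 91] is true
  home-ties score > 1: 2 > 1 is true
  invitation letter provided: no → false
  has a sponsor letter: yes → true
  demonstrated funds < 100111 USD: 49243 < 100111 is true
  return ticket booked: no → false
  interview score < 5: 2 < 5 is true
  stated purpose ∈ {business, medical, transit}: family is not in the set → false
  biometrics captured: no → false
  criminal record: no → false
  NOT criminal record: no → true
  prior overstay on record: yes → true
  NOT prior overstay on record: yes → false
  stated purpose ∈ {business, medical, study, transit}: family is not in the set → false
  interview score ≤ 3: 2 ≤ 3 is true
  demonstrated funds ≥ 27582 USD: 49243 ≥ 27582 is true
  intended stay ≤ 552 days: 66 ≤ 552 is true
Combine:
[1.1.1.1.1.2] exactly-one(true, true) = false
[1.1.1.1.1] true AND false = false
[1.1.1.1.2.2] true AND true = true
[1.1.1.1.2] false OR true = true
[1.1.1.1.3.2] true OR false = true
[1.1.1.1.3] false OR true = true
[1.1.1.1] false AND true AND true = false
[1.1.1] NOT false = true
[1.1.2.1.1] false OR false = false
[1.1.2.1] NOT false = true
[1.1.2.2.1] true AND true = true
[1.1.2.2] NOT true = false
[1.1.2.3] false OR false = false
[1.1.2.4] false AND false AND true = false
[1.1.2] true AND false AND false AND false = false
[1.1] true OR false = true
[1] NOT true = false
[2] true → true = true
[root] false AND true = false
Overall: false → refused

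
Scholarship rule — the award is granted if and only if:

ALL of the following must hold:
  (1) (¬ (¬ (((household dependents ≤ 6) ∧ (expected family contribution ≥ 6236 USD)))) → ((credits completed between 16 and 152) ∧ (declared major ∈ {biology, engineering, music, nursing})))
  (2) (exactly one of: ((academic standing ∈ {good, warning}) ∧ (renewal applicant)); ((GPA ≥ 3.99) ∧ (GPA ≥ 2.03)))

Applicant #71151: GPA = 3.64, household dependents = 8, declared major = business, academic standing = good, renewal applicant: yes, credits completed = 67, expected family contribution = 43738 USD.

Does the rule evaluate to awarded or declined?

Awarded

Atomic conditions:
  household dependents ≤ 6: 8 ≤ 6 is false
  expected family contribution ≥ 6236 USD: 43738 ≥ 6236 is true
  credits completed between 16 and 152: 67 in [16, 152] is true
  declared major ∈ {biology, engineering, music, nursing}: business is not in the set → false
  academic standing ∈ {good, warning}: good is in the set → true
  renewal applicant: yes → true
  GPA ≥ 3.99: 3.64 ≥ 3.99 is false
  GPA ≥ 2.03: 3.64 ≥ 2.03 is true
Combine:
[1.1.1.1] false AND true = false
[1.1.1] NOT false = true
[1.1] NOT true = false
[1.2] true AND false = false
[1] false → false (antecedent false ⇒ implication holds) = true
[2.1] true AND true = true
[2.2] false AND true = false
[2] exactly-one(true, false) = true
[root] true AND true = true
Overall: true → awarded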